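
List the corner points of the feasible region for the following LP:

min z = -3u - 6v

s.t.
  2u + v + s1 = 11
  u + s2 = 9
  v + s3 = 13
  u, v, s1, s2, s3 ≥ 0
Each vertex is the intersection of two constraint boundaries that also satisfies all remaining constraints:
  u = 0 and v = 0 → (0, 0)
  2u + v = 11 and v = 0 → (5.5, 0)
  2u + v = 11 and u = 0 → (0, 11)

Vertices: (0, 0), (5.5, 0), (0, 11)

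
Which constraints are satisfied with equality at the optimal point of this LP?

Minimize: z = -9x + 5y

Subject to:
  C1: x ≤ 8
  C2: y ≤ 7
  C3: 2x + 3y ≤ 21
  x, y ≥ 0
Optimal: x = 8, y = 0
Slack at optimum:
  C1: slack = 0 (binding)
  C2: slack = 7
  C3: slack = 5
  x ≥ 0: x = 8
  y ≥ 0: y = 0 (binding)
Binding constraints: C1, y ≥ 0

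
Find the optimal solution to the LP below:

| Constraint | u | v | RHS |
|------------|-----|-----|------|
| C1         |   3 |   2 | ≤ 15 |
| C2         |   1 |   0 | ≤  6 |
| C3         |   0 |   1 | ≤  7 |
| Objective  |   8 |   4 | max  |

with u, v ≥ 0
u = 5, v = 0, z = 40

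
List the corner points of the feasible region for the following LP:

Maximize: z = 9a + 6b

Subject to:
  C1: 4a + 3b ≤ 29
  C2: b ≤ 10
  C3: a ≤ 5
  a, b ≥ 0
Each vertex is the intersection of two constraint boundaries that also satisfies all remaining constraints:
  a = 0 and b = 0 → (0, 0)
  a = 5 and b = 0 → (5, 0)
  4a + 3b = 29 and a = 5 → (5, 3)
  4a + 3b = 29 and a = 0 → (0, 9.667)

Vertices: (0, 0), (5, 0), (5, 3), (0, 9.667)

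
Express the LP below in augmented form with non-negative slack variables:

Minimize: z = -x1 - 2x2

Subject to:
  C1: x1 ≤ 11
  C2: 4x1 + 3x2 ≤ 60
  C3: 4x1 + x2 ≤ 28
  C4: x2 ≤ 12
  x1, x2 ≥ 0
min z = -x1 - 2x2

s.t.
  x1 + s1 = 11
  4x1 + 3x2 + s2 = 60
  4x1 + x2 + s3 = 28
  x2 + s4 = 12
  x1, x2, s1, s2, s3, s4 ≥ 0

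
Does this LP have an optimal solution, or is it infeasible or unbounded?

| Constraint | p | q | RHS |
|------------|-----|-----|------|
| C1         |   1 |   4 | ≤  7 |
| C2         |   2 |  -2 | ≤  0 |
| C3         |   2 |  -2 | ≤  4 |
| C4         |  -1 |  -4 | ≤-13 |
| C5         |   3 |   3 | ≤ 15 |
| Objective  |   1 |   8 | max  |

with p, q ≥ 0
C1 requires p + 4q ≤ 7, while C4 (-p - 4q ≤ -13) is equivalent to p + 4q ≥ 13. Together they would need 13 ≤ p + 4q ≤ 7, which is impossible since 13 > 7. No point satisfies all constraints.

Infeasible: no point satisfies all constraints simultaneously.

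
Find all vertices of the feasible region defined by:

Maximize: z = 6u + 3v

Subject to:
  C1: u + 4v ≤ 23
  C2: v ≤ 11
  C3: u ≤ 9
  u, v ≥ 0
Each vertex is the intersection of two constraint boundaries that also satisfies all remaining constraints:
  u = 0 and v = 0 → (0, 0)
  u = 9 and v = 0 → (9, 0)
  u + 4v = 23 and u = 9 → (9, 3.5)
  u + 4v = 23 and u = 0 → (0, 5.75)

Vertices: (0, 0), (9, 0), (9, 3.5), (0, 5.75)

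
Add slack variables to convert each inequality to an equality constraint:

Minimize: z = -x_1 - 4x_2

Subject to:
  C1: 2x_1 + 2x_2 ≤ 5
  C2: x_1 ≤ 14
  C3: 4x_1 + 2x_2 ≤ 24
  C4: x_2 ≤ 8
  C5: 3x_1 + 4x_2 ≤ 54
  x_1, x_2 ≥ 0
min z = -x_1 - 4x_2

s.t.
  2x_1 + 2x_2 + s1 = 5
  x_1 + s2 = 14
  4x_1 + 2x_2 + s3 = 24
  x_2 + s4 = 8
  3x_1 + 4x_2 + s5 = 54
  x_1, x_2, s1, s2, s3, s4, s5 ≥ 0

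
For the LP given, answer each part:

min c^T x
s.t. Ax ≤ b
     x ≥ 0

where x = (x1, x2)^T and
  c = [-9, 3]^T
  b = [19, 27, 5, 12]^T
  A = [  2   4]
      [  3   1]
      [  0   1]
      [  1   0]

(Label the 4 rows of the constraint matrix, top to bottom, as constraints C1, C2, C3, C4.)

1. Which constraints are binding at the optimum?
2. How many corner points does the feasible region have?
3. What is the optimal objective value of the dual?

1. C2, x2 ≥ 0
2. 4
3. -81 (by strong duality, equal to the primal optimum)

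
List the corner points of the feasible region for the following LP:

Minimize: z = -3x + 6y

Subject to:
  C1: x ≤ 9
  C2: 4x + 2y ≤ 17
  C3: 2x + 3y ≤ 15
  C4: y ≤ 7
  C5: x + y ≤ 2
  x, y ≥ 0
Each vertex is the intersection of two constraint boundaries that also satisfies all remaining constraints:
  x = 0 and y = 0 → (0, 0)
  x + y = 2 and y = 0 → (2, 0)
  x + y = 2 and x = 0 → (0, 2)

Vertices: (0, 0), (2, 0), (0, 2)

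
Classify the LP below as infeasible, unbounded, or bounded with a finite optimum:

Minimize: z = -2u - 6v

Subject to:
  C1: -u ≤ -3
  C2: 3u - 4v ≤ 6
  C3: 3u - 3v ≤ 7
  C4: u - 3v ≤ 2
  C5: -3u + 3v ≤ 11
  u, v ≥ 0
Feasible point: (3, 1) satisfies every constraint, so the LP is feasible.
Direction d = (1, 1): for each constraint row a, a·d ≤ 0 —
  (-1)(1) + (0)(1) = -1 ≤ 0
  (3)(1) + (-4)(1) = -1 ≤ 0
  (3)(1) + (-3)(1) = 0 ≤ 0
  (1)(1) + (-3)(1) = -2 ≤ 0
  (-3)(1) + (3)(1) = 0 ≤ 0
and d ≥ 0, so (3, 1) + t·d stays feasible for every t ≥ 0. Along this ray z = -2u - 6v changes by -8 per unit t, so z → −∞.

Unbounded — the objective can decrease without bound over the feasible region.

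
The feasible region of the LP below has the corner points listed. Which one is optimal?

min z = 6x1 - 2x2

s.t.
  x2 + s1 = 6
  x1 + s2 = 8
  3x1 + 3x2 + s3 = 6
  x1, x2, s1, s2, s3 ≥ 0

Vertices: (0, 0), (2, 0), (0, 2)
Evaluating z = 6x1 - 2x2 at each vertex:
  (0, 0): z = 0
  (2, 0): z = 12
  (0, 2): z = -4

The smallest value is z = -4, attained at (0, 2).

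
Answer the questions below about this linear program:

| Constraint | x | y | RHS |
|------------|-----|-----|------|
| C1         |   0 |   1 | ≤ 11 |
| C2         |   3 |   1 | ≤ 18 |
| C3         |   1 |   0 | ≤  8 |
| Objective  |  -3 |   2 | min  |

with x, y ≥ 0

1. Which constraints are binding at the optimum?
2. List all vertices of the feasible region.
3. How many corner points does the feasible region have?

1. C2, y ≥ 0
2. (0, 0), (6, 0), (2.333, 11), (0, 11)
3. 4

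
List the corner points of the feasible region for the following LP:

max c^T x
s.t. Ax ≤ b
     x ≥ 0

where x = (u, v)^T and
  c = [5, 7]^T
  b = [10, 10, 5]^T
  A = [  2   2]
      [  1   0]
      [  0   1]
Each vertex is the intersection of two constraint boundaries that also satisfies all remaining constraints:
  u = 0 and v = 0 → (0, 0)
  2u + 2v = 10 and v = 0 → (5, 0)
  2u + 2v = 10 and v = 5 → (0, 5)

Vertices: (0, 0), (5, 0), (0, 5)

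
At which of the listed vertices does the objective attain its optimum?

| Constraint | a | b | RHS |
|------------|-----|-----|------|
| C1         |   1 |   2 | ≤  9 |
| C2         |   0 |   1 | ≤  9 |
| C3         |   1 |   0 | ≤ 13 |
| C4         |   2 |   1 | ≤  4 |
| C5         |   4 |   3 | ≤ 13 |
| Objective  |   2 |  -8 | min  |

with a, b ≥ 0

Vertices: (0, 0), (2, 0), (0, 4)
Evaluating z = 2a - 8b at each vertex:
  (0, 0): z = 0
  (2, 0): z = 4
  (0, 4): z = -32

The smallest value is z = -32, attained at (0, 4).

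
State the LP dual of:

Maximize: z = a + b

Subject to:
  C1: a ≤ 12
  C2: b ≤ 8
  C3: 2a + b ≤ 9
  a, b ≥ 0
Minimize: z = 12y1 + 8y2 + 9y3

Subject to:
  C1: -y1 - 2y3 ≤ -1
  C2: -y2 - y3 ≤ -1
  y1, y2, y3 ≥ 0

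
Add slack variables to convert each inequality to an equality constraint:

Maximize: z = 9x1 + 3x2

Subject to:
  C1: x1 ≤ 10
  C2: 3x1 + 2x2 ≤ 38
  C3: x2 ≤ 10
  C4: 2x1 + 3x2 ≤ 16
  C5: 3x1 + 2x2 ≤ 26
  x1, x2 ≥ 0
max z = 9x1 + 3x2

s.t.
  x1 + s1 = 10
  3x1 + 2x2 + s2 = 38
  x2 + s3 = 10
  2x1 + 3x2 + s4 = 16
  3x1 + 2x2 + s5 = 26
  x1, x2, s1, s2, s3, s4, s5 ≥ 0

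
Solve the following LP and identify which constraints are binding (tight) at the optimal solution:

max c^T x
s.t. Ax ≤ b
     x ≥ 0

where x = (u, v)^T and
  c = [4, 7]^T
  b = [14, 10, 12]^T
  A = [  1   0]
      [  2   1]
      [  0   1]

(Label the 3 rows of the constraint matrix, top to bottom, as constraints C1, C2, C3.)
Optimal: u = 0, v = 10
Slack at optimum:
  C1: slack = 14
  C2: slack = 0 (binding)
  C3: slack = 2
  u ≥ 0: u = 0 (binding)
  v ≥ 0: v = 10
Binding constraints: C2, u ≥ 0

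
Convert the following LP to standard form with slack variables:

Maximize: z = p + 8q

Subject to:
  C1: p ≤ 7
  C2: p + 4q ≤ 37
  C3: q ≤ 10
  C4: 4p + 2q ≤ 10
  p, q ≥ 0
max z = p + 8q

s.t.
  p + s1 = 7
  p + 4q + s2 = 37
  q + s3 = 10
  4p + 2q + s4 = 10
  p, q, s1, s2, s3, s4 ≥ 0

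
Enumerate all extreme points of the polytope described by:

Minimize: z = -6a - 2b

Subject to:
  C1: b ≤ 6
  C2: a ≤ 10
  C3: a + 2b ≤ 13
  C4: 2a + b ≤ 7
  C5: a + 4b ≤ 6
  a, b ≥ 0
Each vertex is the intersection of two constraint boundaries that also satisfies all remaining constraints:
  a = 0 and b = 0 → (0, 0)
  2a + b = 7 and b = 0 → (3.5, 0)
  2a + b = 7 and a + 4b = 6 → (3.143, 0.7143)
  a + 4b = 6 and a = 0 → (0, 1.5)

Vertices: (0, 0), (3.5, 0), (3.143, 0.7143), (0, 1.5)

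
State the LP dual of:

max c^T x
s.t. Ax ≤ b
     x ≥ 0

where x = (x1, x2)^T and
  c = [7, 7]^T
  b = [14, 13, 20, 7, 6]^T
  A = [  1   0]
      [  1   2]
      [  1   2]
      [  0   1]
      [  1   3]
Minimize: z = 14y1 + 13y2 + 20y3 + 7y4 + 6y5

Subject to:
  C1: -y1 - y2 - y3 - y5 ≤ -7
  C2: -2y2 - 2y3 - y4 - 3y5 ≤ -7
  y1, y2, y3, y4, y5 ≥ 0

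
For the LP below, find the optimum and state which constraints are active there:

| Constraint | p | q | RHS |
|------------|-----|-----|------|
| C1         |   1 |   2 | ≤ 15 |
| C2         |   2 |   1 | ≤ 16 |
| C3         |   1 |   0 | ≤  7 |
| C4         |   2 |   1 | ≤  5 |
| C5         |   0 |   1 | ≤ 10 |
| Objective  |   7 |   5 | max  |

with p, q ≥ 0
Optimal: p = 0, q = 5
Slack at optimum:
  C1: slack = 5
  C2: slack = 11
  C3: slack = 7
  C4: slack = 0 (binding)
  C5: slack = 5
  p ≥ 0: p = 0 (binding)
  q ≥ 0: q = 5
Binding constraints: C4, p ≥ 0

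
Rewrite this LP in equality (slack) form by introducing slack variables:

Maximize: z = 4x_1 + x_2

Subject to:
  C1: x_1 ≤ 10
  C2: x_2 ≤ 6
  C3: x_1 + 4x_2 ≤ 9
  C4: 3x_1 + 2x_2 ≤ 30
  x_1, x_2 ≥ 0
max z = 4x_1 + x_2

s.t.
  x_1 + s1 = 10
  x_2 + s2 = 6
  x_1 + 4x_2 + s3 = 9
  3x_1 + 2x_2 + s4 = 30
  x_1, x_2, s1, s2, s3, s4 ≥ 0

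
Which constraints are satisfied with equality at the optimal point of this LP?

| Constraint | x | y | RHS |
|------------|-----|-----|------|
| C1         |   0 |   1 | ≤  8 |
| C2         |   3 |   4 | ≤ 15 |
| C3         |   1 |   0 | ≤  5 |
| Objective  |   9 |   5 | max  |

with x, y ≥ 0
Optimal: x = 5, y = 0
Slack at optimum:
  C1: slack = 8
  C2: slack = 0 (binding)
  C3: slack = 0 (binding)
  x ≥ 0: x = 5
  y ≥ 0: y = 0 (binding)
Binding constraints: C2, C3, y ≥ 0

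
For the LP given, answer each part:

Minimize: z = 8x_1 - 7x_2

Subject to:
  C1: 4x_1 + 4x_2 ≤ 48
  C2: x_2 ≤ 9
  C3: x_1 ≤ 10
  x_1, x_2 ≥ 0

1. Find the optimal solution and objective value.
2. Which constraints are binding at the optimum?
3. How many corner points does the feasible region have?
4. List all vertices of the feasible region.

1. x_1 = 0, x_2 = 9, z = -63
2. C2, x_1 ≥ 0
3. 5
4. (0, 0), (10, 0), (10, 2), (3, 9), (0, 9)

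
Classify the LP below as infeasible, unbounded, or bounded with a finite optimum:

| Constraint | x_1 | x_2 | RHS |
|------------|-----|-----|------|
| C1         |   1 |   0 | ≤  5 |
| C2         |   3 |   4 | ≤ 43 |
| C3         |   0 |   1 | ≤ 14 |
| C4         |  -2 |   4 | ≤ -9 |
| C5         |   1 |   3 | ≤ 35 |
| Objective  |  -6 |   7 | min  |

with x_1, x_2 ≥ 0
The point (5, 0) satisfies every constraint, so the LP is feasible; the constraints give x_1 ≤ 5 and x_2 ≤ 14, which with x_1, x_2 ≥ 0 keep the feasible region inside a bounded box. A feasible, bounded LP attains a finite optimum at a vertex.

Bounded optimum: z* = -30 at (5, 0).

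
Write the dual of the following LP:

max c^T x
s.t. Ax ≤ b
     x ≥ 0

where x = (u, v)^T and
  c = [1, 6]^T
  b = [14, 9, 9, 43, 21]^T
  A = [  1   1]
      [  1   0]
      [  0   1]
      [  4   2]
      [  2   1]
Minimize: z = 14y1 + 9y2 + 9y3 + 43y4 + 21y5

Subject to:
  C1: -y1 - y2 - 4y4 - 2y5 ≤ -1
  C2: -y1 - y3 - 2y4 - y5 ≤ -6
  y1, y2, y3, y4, y5 ≥ 0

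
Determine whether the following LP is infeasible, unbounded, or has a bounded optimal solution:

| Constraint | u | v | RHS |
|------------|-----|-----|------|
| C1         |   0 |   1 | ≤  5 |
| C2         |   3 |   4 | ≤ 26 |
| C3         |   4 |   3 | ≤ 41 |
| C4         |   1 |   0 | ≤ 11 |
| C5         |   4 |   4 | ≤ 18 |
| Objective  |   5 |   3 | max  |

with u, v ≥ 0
The point (4.5, 0) satisfies every constraint, so the LP is feasible; the constraints give u ≤ 11 and v ≤ 5, which with u, v ≥ 0 keep the feasible region inside a bounded box. A feasible, bounded LP attains a finite optimum at a vertex.

Evaluating z = 5u + 3v at each vertex:
  (0, 0): z = 0
  (4.5, 0): z = 22.5
  (0, 4.5): z = 13.5

The LP has an optimal solution: (4.5, 0) with z = 22.5.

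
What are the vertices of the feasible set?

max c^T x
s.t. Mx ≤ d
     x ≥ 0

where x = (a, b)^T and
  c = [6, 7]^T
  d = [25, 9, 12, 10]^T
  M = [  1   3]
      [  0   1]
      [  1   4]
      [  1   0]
Each vertex is the intersection of two constraint boundaries that also satisfies all remaining constraints:
  a = 0 and b = 0 → (0, 0)
  a = 10 and b = 0 → (10, 0)
  a + 4b = 12 and a = 10 → (10, 0.5)
  a + 4b = 12 and a = 0 → (0, 3)

Vertices: (0, 0), (10, 0), (10, 0.5), (0, 3)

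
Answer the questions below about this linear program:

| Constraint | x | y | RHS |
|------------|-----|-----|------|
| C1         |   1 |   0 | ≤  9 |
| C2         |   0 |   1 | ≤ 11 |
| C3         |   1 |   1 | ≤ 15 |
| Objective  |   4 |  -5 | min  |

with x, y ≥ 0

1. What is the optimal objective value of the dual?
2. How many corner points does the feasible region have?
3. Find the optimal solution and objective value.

1. -55 (by strong duality, equal to the primal optimum)
2. 5
3. x = 0, y = 11, z = -55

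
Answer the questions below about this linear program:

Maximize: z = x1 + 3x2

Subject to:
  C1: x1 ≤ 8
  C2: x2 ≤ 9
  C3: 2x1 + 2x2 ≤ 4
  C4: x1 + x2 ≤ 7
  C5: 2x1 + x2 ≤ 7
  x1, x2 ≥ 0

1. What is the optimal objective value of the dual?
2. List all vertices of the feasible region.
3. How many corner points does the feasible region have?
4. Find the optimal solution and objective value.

1. 6 (by strong duality, equal to the primal optimum)
2. (0, 0), (2, 0), (0, 2)
3. 3
4. x1 = 0, x2 = 2, z = 6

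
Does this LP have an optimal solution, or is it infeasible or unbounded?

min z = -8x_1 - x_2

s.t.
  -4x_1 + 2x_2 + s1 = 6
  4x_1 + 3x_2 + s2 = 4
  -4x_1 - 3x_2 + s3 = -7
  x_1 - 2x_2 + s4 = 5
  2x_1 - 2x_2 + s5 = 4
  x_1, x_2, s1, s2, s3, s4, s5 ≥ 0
The row 4x_1 + 3x_2 + s2 = 4 with s2 ≥ 0 requires 4x_1 + 3x_2 ≤ 4, while the row -4x_1 - 3x_2 + s3 = -7 with s3 ≥ 0 is equivalent to 4x_1 + 3x_2 ≥ 7. Together they would need 7 ≤ 4x_1 + 3x_2 ≤ 4, which is impossible since 7 > 4. No point satisfies all constraints.

Infeasible — the constraint set is empty.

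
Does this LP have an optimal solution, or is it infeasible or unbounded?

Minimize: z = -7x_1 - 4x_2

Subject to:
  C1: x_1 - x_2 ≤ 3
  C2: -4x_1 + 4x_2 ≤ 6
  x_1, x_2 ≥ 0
Feasible point: (0, 0) satisfies every constraint, so the LP is feasible.
Direction d = (1, 1): for each constraint row a, a·d ≤ 0 —
  (1)(1) + (-1)(1) = 0 ≤ 0
  (-4)(1) + (4)(1) = 0 ≤ 0
and d ≥ 0, so (0, 0) + t·d stays feasible for every t ≥ 0. Along this ray z = -7x_1 - 4x_2 changes by -11 per unit t, so z → −∞.

Unbounded: there is a feasible ray along which z → −∞.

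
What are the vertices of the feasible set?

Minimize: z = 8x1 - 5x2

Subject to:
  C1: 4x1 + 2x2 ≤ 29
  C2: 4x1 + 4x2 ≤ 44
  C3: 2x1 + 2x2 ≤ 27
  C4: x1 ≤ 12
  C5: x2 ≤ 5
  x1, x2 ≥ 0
Each vertex is the intersection of two constraint boundaries that also satisfies all remaining constraints:
  x1 = 0 and x2 = 0 → (0, 0)
  4x1 + 2x2 = 29 and x2 = 0 → (7.25, 0)
  4x1 + 2x2 = 29 and x2 = 5 → (4.75, 5)
  x2 = 5 and x1 = 0 → (0, 5)

Vertices: (0, 0), (7.25, 0), (4.75, 5), (0, 5)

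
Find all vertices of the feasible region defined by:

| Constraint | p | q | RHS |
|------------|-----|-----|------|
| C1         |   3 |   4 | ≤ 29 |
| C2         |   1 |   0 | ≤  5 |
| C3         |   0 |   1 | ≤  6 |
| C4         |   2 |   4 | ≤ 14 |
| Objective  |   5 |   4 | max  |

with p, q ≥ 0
Each vertex is the intersection of two constraint boundaries that also satisfies all remaining constraints:
  p = 0 and q = 0 → (0, 0)
  p = 5 and q = 0 → (5, 0)
  p = 5 and 2p + 4q = 14 → (5, 1)
  2p + 4q = 14 and p = 0 → (0, 3.5)

Vertices: (0, 0), (5, 0), (5, 1), (0, 3.5)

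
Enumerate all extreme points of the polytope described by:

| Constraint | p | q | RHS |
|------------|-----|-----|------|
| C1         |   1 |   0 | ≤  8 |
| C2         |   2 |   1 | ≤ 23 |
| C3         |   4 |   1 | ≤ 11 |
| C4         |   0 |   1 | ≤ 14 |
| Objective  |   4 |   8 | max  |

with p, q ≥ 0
Each vertex is the intersection of two constraint boundaries that also satisfies all remaining constraints:
  p = 0 and q = 0 → (0, 0)
  4p + q = 11 and q = 0 → (2.75, 0)
  4p + q = 11 and p = 0 → (0, 11)

Vertices: (0, 0), (2.75, 0), (0, 11)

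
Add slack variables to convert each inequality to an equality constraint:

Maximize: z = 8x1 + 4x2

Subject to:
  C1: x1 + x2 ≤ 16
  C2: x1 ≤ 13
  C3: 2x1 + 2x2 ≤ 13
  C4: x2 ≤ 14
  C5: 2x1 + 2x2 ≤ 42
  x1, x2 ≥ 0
max z = 8x1 + 4x2

s.t.
  x1 + x2 + s1 = 16
  x1 + s2 = 13
  2x1 + 2x2 + s3 = 13
  x2 + s4 = 14
  2x1 + 2x2 + s5 = 42
  x1, x2, s1, s2, s3, s4, s5 ≥ 0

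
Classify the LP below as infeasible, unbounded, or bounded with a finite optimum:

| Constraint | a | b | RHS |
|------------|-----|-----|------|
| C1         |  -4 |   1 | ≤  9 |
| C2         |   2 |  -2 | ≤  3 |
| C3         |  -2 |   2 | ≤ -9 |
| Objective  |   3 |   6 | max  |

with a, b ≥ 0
C2 requires 2a - 2b ≤ 3, while C3 (-2a + 2b ≤ -9) is equivalent to 2a - 2b ≥ 9. Together they would need 9 ≤ 2a - 2b ≤ 3, which is impossible since 9 > 3. No point satisfies all constraints.

Infeasible: no point satisfies all constraints simultaneously.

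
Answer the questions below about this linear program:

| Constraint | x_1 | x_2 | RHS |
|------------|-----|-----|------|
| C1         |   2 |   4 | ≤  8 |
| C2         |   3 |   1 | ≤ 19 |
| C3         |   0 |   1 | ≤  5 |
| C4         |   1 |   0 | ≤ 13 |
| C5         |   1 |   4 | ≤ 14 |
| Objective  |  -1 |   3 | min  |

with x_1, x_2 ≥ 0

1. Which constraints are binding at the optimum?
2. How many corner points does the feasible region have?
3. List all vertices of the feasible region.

1. C1, x_2 ≥ 0
2. 3
3. (0, 0), (4, 0), (0, 2)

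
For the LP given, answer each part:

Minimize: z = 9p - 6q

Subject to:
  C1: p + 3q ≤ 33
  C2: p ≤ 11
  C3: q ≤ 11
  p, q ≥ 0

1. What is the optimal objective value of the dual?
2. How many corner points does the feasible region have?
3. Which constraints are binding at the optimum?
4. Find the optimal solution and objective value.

1. -66 (by strong duality, equal to the primal optimum)
2. 4
3. C1, C3, p ≥ 0
4. p = 0, q = 11, z = -66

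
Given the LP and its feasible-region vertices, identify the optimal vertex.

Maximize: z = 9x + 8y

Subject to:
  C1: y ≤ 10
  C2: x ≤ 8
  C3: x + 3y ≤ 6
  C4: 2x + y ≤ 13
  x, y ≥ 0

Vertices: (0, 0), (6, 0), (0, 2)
(6, 0) with z = 54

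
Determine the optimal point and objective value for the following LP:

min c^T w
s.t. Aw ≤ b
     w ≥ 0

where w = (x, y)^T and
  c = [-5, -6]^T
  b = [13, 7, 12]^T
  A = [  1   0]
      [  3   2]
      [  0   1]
x = 0, y = 3.5, z = -21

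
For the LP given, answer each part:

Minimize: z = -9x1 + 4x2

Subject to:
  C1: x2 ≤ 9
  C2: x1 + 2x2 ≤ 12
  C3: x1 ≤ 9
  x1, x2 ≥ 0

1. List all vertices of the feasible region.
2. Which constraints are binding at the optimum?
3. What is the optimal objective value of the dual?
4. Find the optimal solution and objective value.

1. (0, 0), (9, 0), (9, 1.5), (0, 6)
2. C3, x2 ≥ 0
3. -81 (by strong duality, equal to the primal optimum)
4. x1 = 9, x2 = 0, z = -81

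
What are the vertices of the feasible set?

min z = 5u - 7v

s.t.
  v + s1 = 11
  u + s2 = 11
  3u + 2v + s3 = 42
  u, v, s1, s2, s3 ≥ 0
Each vertex is the intersection of two constraint boundaries that also satisfies all remaining constraints:
  u = 0 and v = 0 → (0, 0)
  u = 11 and v = 0 → (11, 0)
  u = 11 and 3u + 2v = 42 → (11, 4.5)
  v = 11 and 3u + 2v = 42 → (6.667, 11)
  v = 11 and u = 0 → (0, 11)

Vertices: (0, 0), (11, 0), (11, 4.5), (6.667, 11), (0, 11)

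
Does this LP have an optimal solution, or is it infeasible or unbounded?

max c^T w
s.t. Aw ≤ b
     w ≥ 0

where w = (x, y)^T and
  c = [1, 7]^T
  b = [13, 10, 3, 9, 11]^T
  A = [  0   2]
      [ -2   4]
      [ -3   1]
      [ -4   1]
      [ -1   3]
Feasible point: (0, 0) satisfies every constraint, so the LP is feasible.
Direction d = (1, 0): for each constraint row a, a·d ≤ 0 —
  (0)(1) + (2)(0) = 0 ≤ 0
  (-2)(1) + (4)(0) = -2 ≤ 0
  (-3)(1) + (1)(0) = -3 ≤ 0
  (-4)(1) + (1)(0) = -4 ≤ 0
  (-1)(1) + (3)(0) = -1 ≤ 0
and d ≥ 0, so (0, 0) + t·d stays feasible for every t ≥ 0. Along this ray z = x + 7y changes by 1 per unit t, so z → +∞.

The LP is unbounded; z can be made arbitrarily large.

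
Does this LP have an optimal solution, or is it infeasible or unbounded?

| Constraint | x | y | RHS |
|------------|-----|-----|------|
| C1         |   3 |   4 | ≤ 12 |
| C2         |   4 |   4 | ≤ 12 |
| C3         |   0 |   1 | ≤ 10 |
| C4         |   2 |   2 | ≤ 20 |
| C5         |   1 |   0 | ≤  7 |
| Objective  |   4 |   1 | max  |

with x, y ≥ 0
The point (3, 0) satisfies every constraint, so the LP is feasible; the constraints give x ≤ 7 and y ≤ 10, which with x, y ≥ 0 keep the feasible region inside a bounded box. A feasible, bounded LP attains a finite optimum at a vertex.

Evaluating z = 4x + y at each vertex:
  (0, 0): z = 0
  (3, 0): z = 12
  (0, 3): z = 3

Bounded optimum: z* = 12 at (3, 0).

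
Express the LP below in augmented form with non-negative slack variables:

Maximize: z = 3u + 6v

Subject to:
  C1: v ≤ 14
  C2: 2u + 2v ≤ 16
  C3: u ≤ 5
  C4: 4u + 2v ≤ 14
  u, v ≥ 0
max z = 3u + 6v

s.t.
  v + s1 = 14
  2u + 2v + s2 = 16
  u + s3 = 5
  4u + 2v + s4 = 14
  u, v, s1, s2, s3, s4 ≥ 0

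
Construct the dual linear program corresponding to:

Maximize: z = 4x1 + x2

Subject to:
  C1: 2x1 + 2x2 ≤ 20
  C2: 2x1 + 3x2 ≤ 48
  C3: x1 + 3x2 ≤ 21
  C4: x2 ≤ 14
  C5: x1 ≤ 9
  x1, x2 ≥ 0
Minimize: z = 20y1 + 48y2 + 21y3 + 14y4 + 9y5

Subject to:
  C1: -2y1 - 2y2 - y3 - y5 ≤ -4
  C2: -2y1 - 3y2 - 3y3 - y4 ≤ -1
  y1, y2, y3, y4, y5 ≥ 0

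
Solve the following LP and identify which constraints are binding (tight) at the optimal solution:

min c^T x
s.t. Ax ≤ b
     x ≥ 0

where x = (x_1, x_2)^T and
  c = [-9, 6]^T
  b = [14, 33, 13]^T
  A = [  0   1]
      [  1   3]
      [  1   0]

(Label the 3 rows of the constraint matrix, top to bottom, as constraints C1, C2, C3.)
Optimal: x_1 = 13, x_2 = 0
Slack at optimum:
  C1: slack = 14
  C2: slack = 20
  C3: slack = 0 (binding)
  x_1 ≥ 0: x_1 = 13
  x_2 ≥ 0: x_2 = 0 (binding)
Binding constraints: C3, x_2 ≥ 0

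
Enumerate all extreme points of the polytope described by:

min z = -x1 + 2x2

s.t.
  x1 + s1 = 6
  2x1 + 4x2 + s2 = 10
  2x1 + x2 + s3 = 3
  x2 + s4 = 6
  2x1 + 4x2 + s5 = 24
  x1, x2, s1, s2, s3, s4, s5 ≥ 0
Each vertex is the intersection of two constraint boundaries that also satisfies all remaining constraints:
  x1 = 0 and x2 = 0 → (0, 0)
  2x1 + x2 = 3 and x2 = 0 → (1.5, 0)
  2x1 + 4x2 = 10 and 2x1 + x2 = 3 → (0.3333, 2.333)
  2x1 + 4x2 = 10 and x1 = 0 → (0, 2.5)

Vertices: (0, 0), (1.5, 0), (0.3333, 2.333), (0, 2.5)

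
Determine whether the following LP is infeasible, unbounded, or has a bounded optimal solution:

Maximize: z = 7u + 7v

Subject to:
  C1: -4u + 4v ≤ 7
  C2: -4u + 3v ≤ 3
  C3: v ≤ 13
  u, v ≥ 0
Feasible point: (0, 0) satisfies every constraint, so the LP is feasible.
Direction d = (1, 0): for each constraint row a, a·d ≤ 0 —
  (-4)(1) + (4)(0) = -4 ≤ 0
  (-4)(1) + (3)(0) = -4 ≤ 0
  (0)(1) + (1)(0) = 0 ≤ 0
and d ≥ 0, so (0, 0) + t·d stays feasible for every t ≥ 0. Along this ray z = 7u + 7v changes by 7 per unit t, so z → +∞.

The LP is unbounded; z can be made arbitrarily large.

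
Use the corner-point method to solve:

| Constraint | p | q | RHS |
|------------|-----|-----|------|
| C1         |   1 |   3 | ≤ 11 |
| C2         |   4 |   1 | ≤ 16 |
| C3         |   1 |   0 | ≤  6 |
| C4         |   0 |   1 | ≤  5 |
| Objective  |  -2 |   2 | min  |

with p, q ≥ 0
Each vertex is the intersection of two constraint boundaries that also satisfies all remaining constraints:
  p = 0 and q = 0 → (0, 0)
  4p + q = 16 and q = 0 → (4, 0)
  p + 3q = 11 and 4p + q = 16 → (3.364, 2.545)
  p + 3q = 11 and p = 0 → (0, 3.667)

Evaluating z = -2p + 2q at each vertex:
  (0, 0): z = 0
  (4, 0): z = -8
  (3.364, 2.545): z = -1.636
  (0, 3.667): z = 7.333

The minimum is at (4, 0) with z = -8.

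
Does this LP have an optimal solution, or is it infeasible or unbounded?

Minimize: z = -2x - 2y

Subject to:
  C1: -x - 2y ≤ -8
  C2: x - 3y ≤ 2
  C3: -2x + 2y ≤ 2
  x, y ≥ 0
Feasible point: (2, 3) satisfies every constraint, so the LP is feasible.
Direction d = (1, 1): for each constraint row a, a·d ≤ 0 —
  (-1)(1) + (-2)(1) = -3 ≤ 0
  (1)(1) + (-3)(1) = -2 ≤ 0
  (-2)(1) + (2)(1) = 0 ≤ 0
and d ≥ 0, so (2, 3) + t·d stays feasible for every t ≥ 0. Along this ray z = -2x - 2y changes by -4 per unit t, so z → −∞.

Unbounded: there is a feasible ray along which z → −∞.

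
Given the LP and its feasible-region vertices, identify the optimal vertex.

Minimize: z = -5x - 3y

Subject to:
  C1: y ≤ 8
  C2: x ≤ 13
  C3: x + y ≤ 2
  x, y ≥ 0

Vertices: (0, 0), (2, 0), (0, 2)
Evaluating z = -5x - 3y at each vertex:
  (0, 0): z = 0
  (2, 0): z = -10
  (0, 2): z = -6

The smallest value is z = -10, attained at (2, 0).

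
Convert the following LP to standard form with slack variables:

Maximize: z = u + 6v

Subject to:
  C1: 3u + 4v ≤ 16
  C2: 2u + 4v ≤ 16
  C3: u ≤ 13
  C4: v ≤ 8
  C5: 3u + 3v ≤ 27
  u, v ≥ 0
max z = u + 6v

s.t.
  3u + 4v + s1 = 16
  2u + 4v + s2 = 16
  u + s3 = 13
  v + s4 = 8
  3u + 3v + s5 = 27
  u, v, s1, s2, s3, s4, s5 ≥ 0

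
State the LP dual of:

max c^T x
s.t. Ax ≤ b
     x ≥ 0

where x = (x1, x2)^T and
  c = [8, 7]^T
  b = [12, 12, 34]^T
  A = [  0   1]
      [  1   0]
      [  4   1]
Minimize: z = 12y1 + 12y2 + 34y3

Subject to:
  C1: -y2 - 4y3 ≤ -8
  C2: -y1 - y3 ≤ -7
  y1, y2, y3 ≥ 0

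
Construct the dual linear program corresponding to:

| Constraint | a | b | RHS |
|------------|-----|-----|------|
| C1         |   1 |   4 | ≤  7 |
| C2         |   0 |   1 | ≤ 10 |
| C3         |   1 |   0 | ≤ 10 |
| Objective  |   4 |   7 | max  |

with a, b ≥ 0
Minimize: z = 7y1 + 10y2 + 10y3

Subject to:
  C1: -y1 - y3 ≤ -4
  C2: -4y1 - y2 ≤ -7
  y1, y2, y3 ≥ 0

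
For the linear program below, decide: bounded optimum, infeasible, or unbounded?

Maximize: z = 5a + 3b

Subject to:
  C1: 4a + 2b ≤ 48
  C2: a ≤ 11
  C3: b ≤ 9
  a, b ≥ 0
The point (7.5, 9) satisfies every constraint, so the LP is feasible; the constraints give a ≤ 11 and b ≤ 9, which with a, b ≥ 0 keep the feasible region inside a bounded box. A feasible, bounded LP attains a finite optimum at a vertex.

Bounded optimum: z* = 64.5 at (7.5, 9).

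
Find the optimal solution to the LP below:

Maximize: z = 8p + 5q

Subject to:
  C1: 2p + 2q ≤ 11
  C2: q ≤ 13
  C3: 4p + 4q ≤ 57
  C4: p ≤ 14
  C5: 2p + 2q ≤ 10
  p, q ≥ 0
p = 5, q = 0, z = 40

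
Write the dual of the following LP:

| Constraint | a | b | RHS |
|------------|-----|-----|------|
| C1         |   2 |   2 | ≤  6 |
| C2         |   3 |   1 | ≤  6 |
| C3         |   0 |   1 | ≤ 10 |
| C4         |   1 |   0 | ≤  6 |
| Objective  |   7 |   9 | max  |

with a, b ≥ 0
Minimize: z = 6y1 + 6y2 + 10y3 + 6y4

Subject to:
  C1: -2y1 - 3y2 - y4 ≤ -7
  C2: -2y1 - y2 - y3 ≤ -9
  y1, y2, y3, y4 ≥ 0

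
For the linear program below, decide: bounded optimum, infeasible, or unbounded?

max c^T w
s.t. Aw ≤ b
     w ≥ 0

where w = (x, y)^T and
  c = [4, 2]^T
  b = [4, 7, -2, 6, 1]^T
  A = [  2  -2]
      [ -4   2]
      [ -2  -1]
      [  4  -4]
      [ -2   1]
Feasible point: (1, 0) satisfies every constraint, so the LP is feasible.
Direction d = (1, 1): for each constraint row a, a·d ≤ 0 —
  (2)(1) + (-2)(1) = 0 ≤ 0
  (-4)(1) + (2)(1) = -2 ≤ 0
  (-2)(1) + (-1)(1) = -3 ≤ 0
  (4)(1) + (-4)(1) = 0 ≤ 0
  (-2)(1) + (1)(1) = -1 ≤ 0
and d ≥ 0, so (1, 0) + t·d stays feasible for every t ≥ 0. Along this ray z = 4x + 2y changes by 6 per unit t, so z → +∞.

The LP is unbounded; z can be made arbitrarily large.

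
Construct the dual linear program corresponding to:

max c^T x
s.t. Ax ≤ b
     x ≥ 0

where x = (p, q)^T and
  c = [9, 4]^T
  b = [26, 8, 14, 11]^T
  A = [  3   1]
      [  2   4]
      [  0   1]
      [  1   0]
Minimize: z = 26y1 + 8y2 + 14y3 + 11y4

Subject to:
  C1: -3y1 - 2y2 - y4 ≤ -9
  C2: -y1 - 4y2 - y3 ≤ -4
  y1, y2, y3, y4 ≥ 0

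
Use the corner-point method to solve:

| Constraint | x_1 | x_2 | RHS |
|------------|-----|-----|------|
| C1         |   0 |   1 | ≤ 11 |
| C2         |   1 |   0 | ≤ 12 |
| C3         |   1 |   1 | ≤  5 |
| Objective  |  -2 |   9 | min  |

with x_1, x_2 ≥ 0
x_1 = 5, x_2 = 0, z = -10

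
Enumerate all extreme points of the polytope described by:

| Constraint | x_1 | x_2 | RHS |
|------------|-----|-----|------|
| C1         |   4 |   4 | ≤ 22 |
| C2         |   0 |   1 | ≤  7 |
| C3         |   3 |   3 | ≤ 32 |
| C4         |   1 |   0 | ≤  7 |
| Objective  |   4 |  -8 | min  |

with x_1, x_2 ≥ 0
Each vertex is the intersection of two constraint boundaries that also satisfies all remaining constraints:
  x_1 = 0 and x_2 = 0 → (0, 0)
  4x_1 + 4x_2 = 22 and x_2 = 0 → (5.5, 0)
  4x_1 + 4x_2 = 22 and x_1 = 0 → (0, 5.5)

Vertices: (0, 0), (5.5, 0), (0, 5.5)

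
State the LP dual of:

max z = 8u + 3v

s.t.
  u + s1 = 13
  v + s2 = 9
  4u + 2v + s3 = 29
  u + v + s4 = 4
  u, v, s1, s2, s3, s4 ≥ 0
Minimize: z = 13y1 + 9y2 + 29y3 + 4y4

Subject to:
  C1: -y1 - 4y3 - y4 ≤ -8
  C2: -y2 - 2y3 - y4 ≤ -3
  y1, y2, y3, y4 ≥ 0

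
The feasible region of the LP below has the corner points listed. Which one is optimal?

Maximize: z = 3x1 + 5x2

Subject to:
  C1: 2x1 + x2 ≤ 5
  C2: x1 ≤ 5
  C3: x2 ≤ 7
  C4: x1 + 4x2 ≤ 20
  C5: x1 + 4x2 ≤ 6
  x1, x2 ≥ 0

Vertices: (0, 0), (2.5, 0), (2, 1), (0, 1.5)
Evaluating z = 3x1 + 5x2 at each vertex:
  (0, 0): z = 0
  (2.5, 0): z = 7.5
  (2, 1): z = 11
  (0, 1.5): z = 7.5

The largest value is z = 11, attained at (2, 1).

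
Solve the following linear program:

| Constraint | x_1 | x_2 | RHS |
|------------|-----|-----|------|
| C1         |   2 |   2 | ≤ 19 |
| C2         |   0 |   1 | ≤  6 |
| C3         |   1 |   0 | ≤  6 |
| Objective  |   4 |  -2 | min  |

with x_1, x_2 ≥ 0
x_1 = 0, x_2 = 6, z = -12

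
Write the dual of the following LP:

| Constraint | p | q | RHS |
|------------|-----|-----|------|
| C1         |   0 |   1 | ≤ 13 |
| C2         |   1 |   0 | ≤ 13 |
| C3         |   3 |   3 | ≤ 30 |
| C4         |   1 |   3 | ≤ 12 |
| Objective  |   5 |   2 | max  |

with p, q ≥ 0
Minimize: z = 13y1 + 13y2 + 30y3 + 12y4

Subject to:
  C1: -y2 - 3y3 - y4 ≤ -5
  C2: -y1 - 3y3 - 3y4 ≤ -2
  y1, y2, y3, y4 ≥ 0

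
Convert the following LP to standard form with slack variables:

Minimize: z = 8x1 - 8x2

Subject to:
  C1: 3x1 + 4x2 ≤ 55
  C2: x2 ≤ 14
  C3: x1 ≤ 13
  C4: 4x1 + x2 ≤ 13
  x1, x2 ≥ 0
min z = 8x1 - 8x2

s.t.
  3x1 + 4x2 + s1 = 55
  x2 + s2 = 14
  x1 + s3 = 13
  4x1 + x2 + s4 = 13
  x1, x2, s1, s2, s3, s4 ≥ 0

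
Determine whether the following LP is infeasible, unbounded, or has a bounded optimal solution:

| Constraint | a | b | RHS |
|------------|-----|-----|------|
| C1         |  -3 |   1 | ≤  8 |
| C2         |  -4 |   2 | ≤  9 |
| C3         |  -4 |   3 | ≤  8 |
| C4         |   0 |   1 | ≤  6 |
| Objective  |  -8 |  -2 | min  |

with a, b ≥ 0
Feasible point: (0, 0) satisfies every constraint, so the LP is feasible.
Direction d = (1, 0): for each constraint row a, a·d ≤ 0 —
  (-3)(1) + (1)(0) = -3 ≤ 0
  (-4)(1) + (2)(0) = -4 ≤ 0
  (-4)(1) + (3)(0) = -4 ≤ 0
  (0)(1) + (1)(0) = 0 ≤ 0
and d ≥ 0, so (0, 0) + t·d stays feasible for every t ≥ 0. Along this ray z = -8a - 2b changes by -8 per unit t, so z → −∞.

Unbounded: there is a feasible ray along which z → −∞.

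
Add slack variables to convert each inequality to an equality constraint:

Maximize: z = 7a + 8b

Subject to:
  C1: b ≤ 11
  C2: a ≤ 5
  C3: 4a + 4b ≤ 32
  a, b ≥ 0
max z = 7a + 8b

s.t.
  b + s1 = 11
  a + s2 = 5
  4a + 4b + s3 = 32
  a, b, s1, s2, s3 ≥ 0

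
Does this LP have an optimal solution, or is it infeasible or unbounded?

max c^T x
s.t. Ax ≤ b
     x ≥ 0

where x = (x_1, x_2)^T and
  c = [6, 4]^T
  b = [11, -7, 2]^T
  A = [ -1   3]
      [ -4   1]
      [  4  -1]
One constraint requires 4x_1 - x_2 ≤ 2, while the constraint -4x_1 + x_2 ≤ -7 is equivalent to 4x_1 - x_2 ≥ 7. Together they would need 7 ≤ 4x_1 - x_2 ≤ 2, which is impossible since 7 > 2. No point satisfies all constraints.

The feasible region is empty; the LP is infeasible.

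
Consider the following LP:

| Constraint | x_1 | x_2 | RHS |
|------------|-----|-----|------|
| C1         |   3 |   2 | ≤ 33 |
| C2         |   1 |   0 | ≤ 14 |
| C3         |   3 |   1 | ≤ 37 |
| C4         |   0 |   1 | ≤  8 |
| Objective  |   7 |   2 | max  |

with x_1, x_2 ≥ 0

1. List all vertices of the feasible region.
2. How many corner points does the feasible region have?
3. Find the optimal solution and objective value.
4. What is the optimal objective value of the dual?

1. (0, 0), (11, 0), (5.667, 8), (0, 8)
2. 4
3. x_1 = 11, x_2 = 0, z = 77
4. 77 (by strong duality, equal to the primal optimum)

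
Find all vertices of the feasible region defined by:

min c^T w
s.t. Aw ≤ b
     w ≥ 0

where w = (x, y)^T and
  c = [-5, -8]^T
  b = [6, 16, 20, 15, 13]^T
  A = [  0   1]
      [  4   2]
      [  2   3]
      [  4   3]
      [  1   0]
Each vertex is the intersection of two constraint boundaries that also satisfies all remaining constraints:
  x = 0 and y = 0 → (0, 0)
  4x + 3y = 15 and y = 0 → (3.75, 0)
  4x + 3y = 15 and x = 0 → (0, 5)

Vertices: (0, 0), (3.75, 0), (0, 5)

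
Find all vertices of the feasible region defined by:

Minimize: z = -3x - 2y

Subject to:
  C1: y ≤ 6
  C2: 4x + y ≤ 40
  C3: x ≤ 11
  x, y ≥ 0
Each vertex is the intersection of two constraint boundaries that also satisfies all remaining constraints:
  x = 0 and y = 0 → (0, 0)
  4x + y = 40 and y = 0 → (10, 0)
  y = 6 and 4x + y = 40 → (8.5, 6)
  y = 6 and x = 0 → (0, 6)

Vertices: (0, 0), (10, 0), (8.5, 6), (0, 6)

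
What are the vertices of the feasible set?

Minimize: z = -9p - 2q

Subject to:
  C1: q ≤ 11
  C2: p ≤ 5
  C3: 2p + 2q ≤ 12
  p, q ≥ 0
Each vertex is the intersection of two constraint boundaries that also satisfies all remaining constraints:
  p = 0 and q = 0 → (0, 0)
  p = 5 and q = 0 → (5, 0)
  p = 5 and 2p + 2q = 12 → (5, 1)
  2p + 2q = 12 and p = 0 → (0, 6)

Vertices: (0, 0), (5, 0), (5, 1), (0, 6)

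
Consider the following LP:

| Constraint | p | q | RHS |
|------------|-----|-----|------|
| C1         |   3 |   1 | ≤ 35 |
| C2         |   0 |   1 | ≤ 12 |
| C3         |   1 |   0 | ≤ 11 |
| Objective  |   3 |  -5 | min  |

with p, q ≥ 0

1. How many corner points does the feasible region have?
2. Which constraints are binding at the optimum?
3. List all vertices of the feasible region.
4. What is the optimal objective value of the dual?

1. 5
2. C2, p ≥ 0
3. (0, 0), (11, 0), (11, 2), (7.667, 12), (0, 12)
4. -60 (by strong duality, equal to the primal optimum)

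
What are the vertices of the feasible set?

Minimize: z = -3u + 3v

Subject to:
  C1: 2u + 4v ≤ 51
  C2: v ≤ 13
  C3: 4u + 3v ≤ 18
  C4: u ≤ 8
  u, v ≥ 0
Each vertex is the intersection of two constraint boundaries that also satisfies all remaining constraints:
  u = 0 and v = 0 → (0, 0)
  4u + 3v = 18 and v = 0 → (4.5, 0)
  4u + 3v = 18 and u = 0 → (0, 6)

Vertices: (0, 0), (4.5, 0), (0, 6)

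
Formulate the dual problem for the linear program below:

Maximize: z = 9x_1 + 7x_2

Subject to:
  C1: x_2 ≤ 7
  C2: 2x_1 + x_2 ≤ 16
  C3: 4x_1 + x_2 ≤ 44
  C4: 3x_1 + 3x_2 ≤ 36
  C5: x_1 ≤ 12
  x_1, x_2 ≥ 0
Minimize: z = 7y1 + 16y2 + 44y3 + 36y4 + 12y5

Subject to:
  C1: -2y2 - 4y3 - 3y4 - y5 ≤ -9
  C2: -y1 - y2 - y3 - 3y4 ≤ -7
  y1, y2, y3, y4, y5 ≥ 0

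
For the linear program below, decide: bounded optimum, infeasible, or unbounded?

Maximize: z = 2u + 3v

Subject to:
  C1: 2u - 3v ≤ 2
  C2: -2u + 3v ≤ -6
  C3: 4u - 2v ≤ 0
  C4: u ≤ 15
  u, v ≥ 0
C1 requires 2u - 3v ≤ 2, while C2 (-2u + 3v ≤ -6) is equivalent to 2u - 3v ≥ 6. Together they would need 6 ≤ 2u - 3v ≤ 2, which is impossible since 6 > 2. No point satisfies all constraints.

Infeasible — the constraint set is empty.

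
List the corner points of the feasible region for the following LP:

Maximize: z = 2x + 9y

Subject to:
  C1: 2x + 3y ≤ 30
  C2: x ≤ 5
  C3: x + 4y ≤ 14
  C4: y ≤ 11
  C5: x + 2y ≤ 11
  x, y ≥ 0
Each vertex is the intersection of two constraint boundaries that also satisfies all remaining constraints:
  x = 0 and y = 0 → (0, 0)
  x = 5 and y = 0 → (5, 0)
  x = 5 and x + 4y = 14 → (5, 2.25)
  x + 4y = 14 and x = 0 → (0, 3.5)

Vertices: (0, 0), (5, 0), (5, 2.25), (0, 3.5)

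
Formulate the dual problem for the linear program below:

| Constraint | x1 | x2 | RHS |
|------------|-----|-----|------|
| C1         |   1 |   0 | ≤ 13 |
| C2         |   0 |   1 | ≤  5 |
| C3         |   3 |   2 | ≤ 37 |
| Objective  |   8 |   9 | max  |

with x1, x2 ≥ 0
Minimize: z = 13y1 + 5y2 + 37y3

Subject to:
  C1: -y1 - 3y3 ≤ -8
  C2: -y2 - 2y3 ≤ -9
  y1, y2, y3 ≥ 0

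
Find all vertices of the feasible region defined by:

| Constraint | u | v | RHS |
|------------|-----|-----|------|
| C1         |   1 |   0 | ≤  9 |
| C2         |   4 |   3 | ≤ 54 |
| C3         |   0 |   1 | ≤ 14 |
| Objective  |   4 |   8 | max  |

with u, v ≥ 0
Each vertex is the intersection of two constraint boundaries that also satisfies all remaining constraints:
  u = 0 and v = 0 → (0, 0)
  u = 9 and v = 0 → (9, 0)
  u = 9 and 4u + 3v = 54 → (9, 6)
  4u + 3v = 54 and v = 14 → (3, 14)
  v = 14 and u = 0 → (0, 14)

Vertices: (0, 0), (9, 0), (9, 6), (3, 14), (0, 14)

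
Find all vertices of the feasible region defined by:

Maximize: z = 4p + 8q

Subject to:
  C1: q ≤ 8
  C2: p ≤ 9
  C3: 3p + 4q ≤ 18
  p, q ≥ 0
Each vertex is the intersection of two constraint boundaries that also satisfies all remaining constraints:
  p = 0 and q = 0 → (0, 0)
  3p + 4q = 18 and q = 0 → (6, 0)
  3p + 4q = 18 and p = 0 → (0, 4.5)

Vertices: (0, 0), (6, 0), (0, 4.5)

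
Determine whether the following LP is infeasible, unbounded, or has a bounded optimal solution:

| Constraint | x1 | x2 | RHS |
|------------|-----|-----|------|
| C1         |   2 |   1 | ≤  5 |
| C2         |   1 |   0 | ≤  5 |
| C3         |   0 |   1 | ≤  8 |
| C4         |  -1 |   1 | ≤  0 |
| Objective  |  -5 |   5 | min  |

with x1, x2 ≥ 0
The point (2.5, 0) satisfies every constraint, so the LP is feasible; the constraints give x1 ≤ 5 and x2 ≤ 8, which with x1, x2 ≥ 0 keep the feasible region inside a bounded box. A feasible, bounded LP attains a finite optimum at a vertex.

Evaluating z = -5x1 + 5x2 at each vertex:
  (0, 0): z = 0
  (2.5, 0): z = -12.5
  (1.667, 1.667): z = 0

Bounded optimum: z* = -12.5 at (2.5, 0).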